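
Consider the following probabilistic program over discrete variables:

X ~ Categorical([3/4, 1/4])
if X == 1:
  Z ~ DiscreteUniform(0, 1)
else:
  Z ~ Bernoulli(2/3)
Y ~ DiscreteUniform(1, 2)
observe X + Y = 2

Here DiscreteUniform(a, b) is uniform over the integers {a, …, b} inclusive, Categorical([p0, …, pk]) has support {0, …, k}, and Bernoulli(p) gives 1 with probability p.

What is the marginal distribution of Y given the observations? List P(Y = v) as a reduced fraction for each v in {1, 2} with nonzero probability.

P(Y=1) = 1/4, P(Y=2) = 3/4

Enumerate traces; 4 have nonzero weight after conditioning:
  (X=0, Z=0, Y=2) weight 1/8
  (X=0, Z=1, Y=2) weight 1/4
  (X=1, Z=0, Y=1) weight 1/16
  (X=1, Z=1, Y=1) weight 1/16
Group by Y:
  weight(Y=1) = 1/8
  weight(Y=2) = 3/8
Total weight = 1/8 + 3/8 = 1/2
P(Y=1 | obs) = 1/8 / 1/2 = 1/4
P(Y=2 | obs) = 3/8 / 1/2 = 3/4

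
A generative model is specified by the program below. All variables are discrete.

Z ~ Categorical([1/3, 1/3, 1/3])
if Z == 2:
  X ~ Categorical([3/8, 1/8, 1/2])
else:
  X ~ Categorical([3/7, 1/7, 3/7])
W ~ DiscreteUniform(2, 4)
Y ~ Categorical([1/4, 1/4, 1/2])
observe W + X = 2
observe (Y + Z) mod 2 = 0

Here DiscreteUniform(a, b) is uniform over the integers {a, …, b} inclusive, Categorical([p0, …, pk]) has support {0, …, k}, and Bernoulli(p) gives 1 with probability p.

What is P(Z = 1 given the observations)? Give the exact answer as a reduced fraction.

P(Z = 1 | obs) = 8/53

Enumerate traces; 5 have nonzero weight after conditioning:
  (Z=0, X=0, W=2, Y=0) weight 1/84
  (Z=0, X=0, W=2, Y=2) weight 1/42
  (Z=1, X=0, W=2, Y=1) weight 1/84
  (Z=2, X=0, W=2, Y=0) weight 1/96
  (Z=2, X=0, W=2, Y=2) weight 1/48
Group by Z:
  weight(Z=0) = 1/28
  weight(Z=1) = 1/84
  weight(Z=2) = 1/32
Total weight = 1/28 + 1/84 + 1/32 = 53/672
P(Z=0 | obs) = 1/28 / 53/672 = 24/53
P(Z=1 | obs) = 1/84 / 53/672 = 8/53
P(Z=2 | obs) = 1/32 / 53/672 = 21/53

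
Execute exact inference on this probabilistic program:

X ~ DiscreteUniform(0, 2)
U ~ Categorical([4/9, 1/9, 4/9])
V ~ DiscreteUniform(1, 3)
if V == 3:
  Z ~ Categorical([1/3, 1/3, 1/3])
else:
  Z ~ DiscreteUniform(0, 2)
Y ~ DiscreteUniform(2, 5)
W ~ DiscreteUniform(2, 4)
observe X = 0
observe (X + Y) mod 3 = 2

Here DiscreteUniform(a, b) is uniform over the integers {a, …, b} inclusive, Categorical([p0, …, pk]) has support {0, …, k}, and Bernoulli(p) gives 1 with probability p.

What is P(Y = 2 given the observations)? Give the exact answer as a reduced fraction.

P(Y = 2 | obs) = 1/2

Enumerate traces; 162 have nonzero weight after conditioning:
  (X=0, U=0, V=1, Z=0, Y=2, W=2) weight 1/729
  (X=0, U=0, V=1, Z=0, Y=2, W=3) weight 1/729
  (X=0, U=0, V=1, Z=0, Y=2, W=4) weight 1/729
  (X=0, U=0, V=1, Z=0, Y=5, W=2) weight 1/729
  (X=0, U=0, V=1, Z=0, Y=5, W=3) weight 1/729
  (X=0, U=0, V=1, Z=0, Y=5, W=4) weight 1/729
  (X=0, U=0, V=1, Z=1, Y=2, W=2) weight 1/729
  (X=0, U=0, V=1, Z=1, Y=2, W=3) weight 1/729
  … 154 more
Group by Y:
  weight(Y=2) = 1/12
  weight(Y=5) = 1/12
Total weight = 1/12 + 1/12 = 1/6
P(Y=2 | obs) = 1/12 / 1/6 = 1/2
P(Y=5 | obs) = 1/12 / 1/6 = 1/2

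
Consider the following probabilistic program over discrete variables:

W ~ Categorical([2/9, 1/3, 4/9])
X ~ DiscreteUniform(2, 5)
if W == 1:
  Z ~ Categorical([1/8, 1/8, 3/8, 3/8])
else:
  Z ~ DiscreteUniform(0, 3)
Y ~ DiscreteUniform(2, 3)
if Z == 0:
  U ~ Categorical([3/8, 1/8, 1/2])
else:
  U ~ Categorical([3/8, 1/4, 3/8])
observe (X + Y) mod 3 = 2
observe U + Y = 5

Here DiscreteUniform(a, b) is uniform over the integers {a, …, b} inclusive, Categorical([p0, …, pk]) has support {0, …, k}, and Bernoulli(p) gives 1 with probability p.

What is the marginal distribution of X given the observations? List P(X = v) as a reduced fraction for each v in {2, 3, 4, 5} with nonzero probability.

Enumerate traces; 24 have nonzero weight after conditioning:
  (W=0, X=2, Z=0, Y=3, U=2) weight 1/288
  (W=0, X=2, Z=1, Y=3, U=2) weight 1/384
  (W=0, X=2, Z=2, Y=3, U=2) weight 1/384
  (W=0, X=2, Z=3, Y=3, U=2) weight 1/384
  (W=0, X=5, Z=0, Y=3, U=2) weight 1/288
  (W=0, X=5, Z=1, Y=3, U=2) weight 1/384
  (W=0, X=5, Z=2, Y=3, U=2) weight 1/384
  (W=0, X=5, Z=3, Y=3, U=2) weight 1/384
  … 16 more
Group by X:
  weight(X=2) = 77/1536
  weight(X=5) = 77/1536
Total weight = 77/1536 + 77/1536 = 77/768
P(X=2 | obs) = 77/1536 / 77/768 = 1/2
P(X=5 | obs) = 77/1536 / 77/768 = 1/2

P(X=2) = 1/2, P(X=5) = 1/2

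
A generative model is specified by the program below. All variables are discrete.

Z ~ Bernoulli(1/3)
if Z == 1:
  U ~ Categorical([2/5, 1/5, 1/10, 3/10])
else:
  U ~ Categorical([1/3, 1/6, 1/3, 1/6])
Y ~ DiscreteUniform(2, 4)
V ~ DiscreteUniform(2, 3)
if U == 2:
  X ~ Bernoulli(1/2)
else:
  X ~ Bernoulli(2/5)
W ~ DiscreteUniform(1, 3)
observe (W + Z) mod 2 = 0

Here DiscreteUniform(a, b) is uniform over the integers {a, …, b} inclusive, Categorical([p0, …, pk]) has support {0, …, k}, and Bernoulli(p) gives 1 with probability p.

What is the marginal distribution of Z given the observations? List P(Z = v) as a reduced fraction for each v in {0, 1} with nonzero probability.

P(Z=0) = 1/2, P(Z=1) = 1/2

Enumerate traces; 144 have nonzero weight after conditioning:
  (Z=0, U=0, Y=2, V=2, X=0, W=2) weight 1/135
  (Z=0, U=0, Y=2, V=2, X=1, W=2) weight 2/405
  (Z=0, U=0, Y=2, V=3, X=0, W=2) weight 1/135
  (Z=0, U=0, Y=2, V=3, X=1, W=2) weight 2/405
  (Z=0, U=0, Y=3, V=2, X=0, W=2) weight 1/135
  (Z=0, U=0, Y=3, V=2, X=1, W=2) weight 2/405
  (Z=0, U=0, Y=3, V=3, X=0, W=2) weight 1/135
  (Z=0, U=0, Y=3, V=3, X=1, W=2) weight 2/405
  (Z=1, U=0, Y=2, V=2, X=0, W=1) weight 1/225
  … 135 more
Group by Z:
  weight(Z=0) = 2/9
  weight(Z=1) = 2/9
Total weight = 2/9 + 2/9 = 4/9
P(Z=0 | obs) = 2/9 / 4/9 = 1/2
P(Z=1 | obs) = 2/9 / 4/9 = 1/2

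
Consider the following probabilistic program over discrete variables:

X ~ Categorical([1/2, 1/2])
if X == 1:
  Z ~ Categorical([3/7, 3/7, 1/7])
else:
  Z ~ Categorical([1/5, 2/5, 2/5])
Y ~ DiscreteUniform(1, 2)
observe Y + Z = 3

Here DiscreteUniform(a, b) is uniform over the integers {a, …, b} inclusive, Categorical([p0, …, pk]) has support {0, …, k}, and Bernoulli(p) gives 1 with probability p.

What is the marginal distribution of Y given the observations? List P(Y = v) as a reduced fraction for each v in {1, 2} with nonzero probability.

P(Y=1) = 19/48, P(Y=2) = 29/48

Enumerate traces; 4 have nonzero weight after conditioning:
  (X=0, Z=1, Y=2) weight 1/10
  (X=0, Z=2, Y=1) weight 1/10
  (X=1, Z=1, Y=2) weight 3/28
  (X=1, Z=2, Y=1) weight 1/28
Group by Y:
  weight(Y=1) = 19/140
  weight(Y=2) = 29/140
Total weight = 19/140 + 29/140 = 12/35
P(Y=1 | obs) = 19/140 / 12/35 = 19/48
P(Y=2 | obs) = 29/140 / 12/35 = 29/48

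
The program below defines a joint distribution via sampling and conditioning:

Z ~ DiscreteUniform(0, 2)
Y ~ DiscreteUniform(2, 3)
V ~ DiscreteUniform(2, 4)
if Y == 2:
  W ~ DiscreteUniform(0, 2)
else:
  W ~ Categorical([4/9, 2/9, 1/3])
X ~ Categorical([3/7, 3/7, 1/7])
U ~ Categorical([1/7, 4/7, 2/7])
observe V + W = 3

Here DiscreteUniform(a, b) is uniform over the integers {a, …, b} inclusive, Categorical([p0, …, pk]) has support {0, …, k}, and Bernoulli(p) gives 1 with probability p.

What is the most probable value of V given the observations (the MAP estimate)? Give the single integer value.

argmax_v P(V = v | obs) = 3

Enumerate traces; 108 have nonzero weight after conditioning:
  (Z=0, Y=2, V=2, W=1, X=0, U=0) weight 1/882
  (Z=0, Y=2, V=2, W=1, X=0, U=1) weight 2/441
  (Z=0, Y=2, V=2, W=1, X=0, U=2) weight 1/441
  (Z=0, Y=2, V=2, W=1, X=1, U=0) weight 1/882
  (Z=0, Y=2, V=2, W=1, X=1, U=1) weight 2/441
  (Z=0, Y=2, V=2, W=1, X=1, U=2) weight 1/441
  (Z=0, Y=2, V=2, W=1, X=2, U=0) weight 1/2646
  (Z=0, Y=2, V=2, W=1, X=2, U=1) weight 2/1323
  (Z=0, Y=2, V=3, W=0, X=0, U=0) weight 1/882
  … 99 more
Group by V:
  weight(V=2) = 5/54
  weight(V=3) = 7/54
Total weight = 5/54 + 7/54 = 2/9
P(V=2 | obs) = 5/54 / 2/9 = 5/12
P(V=3 | obs) = 7/54 / 2/9 = 7/12
argmax = 3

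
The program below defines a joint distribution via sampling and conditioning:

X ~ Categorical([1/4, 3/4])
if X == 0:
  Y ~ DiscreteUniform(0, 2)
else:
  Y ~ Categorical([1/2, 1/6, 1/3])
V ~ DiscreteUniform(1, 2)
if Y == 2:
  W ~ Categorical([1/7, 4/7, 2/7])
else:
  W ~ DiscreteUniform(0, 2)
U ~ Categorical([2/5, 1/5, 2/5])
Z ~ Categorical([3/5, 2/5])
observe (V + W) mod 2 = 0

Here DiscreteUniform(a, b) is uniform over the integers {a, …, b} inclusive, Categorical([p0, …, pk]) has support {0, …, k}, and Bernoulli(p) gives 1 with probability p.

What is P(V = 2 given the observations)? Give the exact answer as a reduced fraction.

Enumerate traces; 108 have nonzero weight after conditioning:
  (X=0, Y=0, V=1, W=1, U=0, Z=0) weight 1/300
  (X=0, Y=0, V=1, W=1, U=0, Z=1) weight 1/450
  (X=0, Y=0, V=1, W=1, U=1, Z=0) weight 1/600
  (X=0, Y=0, V=1, W=1, U=1, Z=1) weight 1/900
  (X=0, Y=0, V=1, W=1, U=2, Z=0) weight 1/300
  (X=0, Y=0, V=1, W=1, U=2, Z=1) weight 1/450
  (X=0, Y=0, V=2, W=0, U=0, Z=0) weight 1/300
  (X=0, Y=0, V=2, W=0, U=0, Z=1) weight 1/450
  … 100 more
Group by V:
  weight(V=1) = 13/63
  weight(V=2) = 37/126
Total weight = 13/63 + 37/126 = 1/2
P(V=1 | obs) = 13/63 / 1/2 = 26/63
P(V=2 | obs) = 37/126 / 1/2 = 37/63

P(V = 2 | obs) = 37/63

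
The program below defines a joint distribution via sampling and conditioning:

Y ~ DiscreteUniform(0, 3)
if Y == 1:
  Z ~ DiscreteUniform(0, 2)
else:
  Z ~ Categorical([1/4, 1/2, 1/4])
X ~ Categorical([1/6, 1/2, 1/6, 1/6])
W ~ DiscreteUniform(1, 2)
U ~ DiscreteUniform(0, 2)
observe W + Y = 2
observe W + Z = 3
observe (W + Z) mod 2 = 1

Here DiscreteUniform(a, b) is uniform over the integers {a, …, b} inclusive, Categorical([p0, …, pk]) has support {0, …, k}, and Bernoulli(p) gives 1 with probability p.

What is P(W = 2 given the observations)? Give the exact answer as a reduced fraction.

Enumerate traces; 24 have nonzero weight after conditioning:
  (Y=0, Z=1, X=0, W=2, U=0) weight 1/288
  (Y=0, Z=1, X=0, W=2, U=1) weight 1/288
  (Y=0, Z=1, X=0, W=2, U=2) weight 1/288
  (Y=0, Z=1, X=1, W=2, U=0) weight 1/96
  (Y=0, Z=1, X=1, W=2, U=1) weight 1/96
  (Y=0, Z=1, X=1, W=2, U=2) weight 1/96
  (Y=0, Z=1, X=2, W=2, U=0) weight 1/288
  (Y=0, Z=1, X=2, W=2, U=1) weight 1/288
  (Y=1, Z=2, X=0, W=1, U=0) weight 1/432
  … 15 more
Group by W:
  weight(W=1) = 1/24
  weight(W=2) = 1/16
Total weight = 1/24 + 1/16 = 5/48
P(W=1 | obs) = 1/24 / 5/48 = 2/5
P(W=2 | obs) = 1/16 / 5/48 = 3/5

P(W = 2 | obs) = 3/5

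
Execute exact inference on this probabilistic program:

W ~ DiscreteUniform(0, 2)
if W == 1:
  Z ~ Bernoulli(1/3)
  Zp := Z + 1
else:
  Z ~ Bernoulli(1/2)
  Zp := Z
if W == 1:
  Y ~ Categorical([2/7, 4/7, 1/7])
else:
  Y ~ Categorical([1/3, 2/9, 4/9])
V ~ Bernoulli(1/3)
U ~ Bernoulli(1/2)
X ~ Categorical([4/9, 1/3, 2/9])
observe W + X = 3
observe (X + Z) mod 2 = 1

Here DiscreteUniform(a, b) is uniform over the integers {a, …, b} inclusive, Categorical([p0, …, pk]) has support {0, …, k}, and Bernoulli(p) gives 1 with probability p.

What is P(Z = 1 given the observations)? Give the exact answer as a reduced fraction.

P(Z = 1 | obs) = 4/13

Enumerate traces; 24 have nonzero weight after conditioning:
  (W=1, Z=1, Y=0, V=0, U=0, X=2) weight 4/1701
  (W=1, Z=1, Y=0, V=0, U=1, X=2) weight 4/1701
  (W=1, Z=1, Y=0, V=1, U=0, X=2) weight 2/1701
  (W=1, Z=1, Y=0, V=1, U=1, X=2) weight 2/1701
  (W=1, Z=1, Y=1, V=0, U=0, X=2) weight 8/1701
  (W=1, Z=1, Y=1, V=0, U=1, X=2) weight 8/1701
  (W=1, Z=1, Y=1, V=1, U=0, X=2) weight 4/1701
  (W=1, Z=1, Y=1, V=1, U=1, X=2) weight 4/1701
  (W=2, Z=0, Y=0, V=0, U=0, X=1) weight 1/162
  … 15 more
Group by Z:
  weight(Z=0) = 1/18
  weight(Z=1) = 2/81
Total weight = 1/18 + 2/81 = 13/162
P(Z=0 | obs) = 1/18 / 13/162 = 9/13
P(Z=1 | obs) = 2/81 / 13/162 = 4/13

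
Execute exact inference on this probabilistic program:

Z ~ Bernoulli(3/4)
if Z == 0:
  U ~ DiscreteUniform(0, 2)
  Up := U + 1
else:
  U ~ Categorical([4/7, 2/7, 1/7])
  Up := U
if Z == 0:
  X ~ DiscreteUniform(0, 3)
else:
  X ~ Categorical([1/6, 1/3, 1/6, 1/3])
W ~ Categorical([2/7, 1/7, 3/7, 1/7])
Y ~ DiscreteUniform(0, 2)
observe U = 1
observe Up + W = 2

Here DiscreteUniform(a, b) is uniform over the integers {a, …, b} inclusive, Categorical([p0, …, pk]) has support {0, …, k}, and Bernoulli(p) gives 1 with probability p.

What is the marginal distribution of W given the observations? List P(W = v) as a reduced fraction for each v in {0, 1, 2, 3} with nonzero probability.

Enumerate traces; 24 have nonzero weight after conditioning:
  (Z=0, U=1, X=0, W=0, Y=0) weight 1/504
  (Z=0, U=1, X=0, W=0, Y=1) weight 1/504
  (Z=0, U=1, X=0, W=0, Y=2) weight 1/504
  (Z=0, U=1, X=1, W=0, Y=0) weight 1/504
  (Z=0, U=1, X=1, W=0, Y=1) weight 1/504
  (Z=0, U=1, X=1, W=0, Y=2) weight 1/504
  (Z=0, U=1, X=2, W=0, Y=0) weight 1/504
  (Z=0, U=1, X=2, W=0, Y=1) weight 1/504
  (Z=1, U=1, X=0, W=1, Y=0) weight 1/588
  … 15 more
Group by W:
  weight(W=0) = 1/42
  weight(W=1) = 3/98
Total weight = 1/42 + 3/98 = 8/147
P(W=0 | obs) = 1/42 / 8/147 = 7/16
P(W=1 | obs) = 3/98 / 8/147 = 9/16

P(W=0) = 7/16, P(W=1) = 9/16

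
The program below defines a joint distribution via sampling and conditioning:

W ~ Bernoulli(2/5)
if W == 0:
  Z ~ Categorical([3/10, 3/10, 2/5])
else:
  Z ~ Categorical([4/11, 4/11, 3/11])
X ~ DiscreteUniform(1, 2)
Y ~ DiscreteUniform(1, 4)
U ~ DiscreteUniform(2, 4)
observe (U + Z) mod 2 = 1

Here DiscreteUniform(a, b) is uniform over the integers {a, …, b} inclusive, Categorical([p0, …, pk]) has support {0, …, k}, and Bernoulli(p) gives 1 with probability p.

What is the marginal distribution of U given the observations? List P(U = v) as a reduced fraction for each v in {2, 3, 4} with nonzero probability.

Enumerate traces; 64 have nonzero weight after conditioning:
  (W=0, Z=0, X=1, Y=1, U=3) weight 3/400
  (W=0, Z=0, X=1, Y=2, U=3) weight 3/400
  (W=0, Z=0, X=1, Y=3, U=3) weight 3/400
  (W=0, Z=0, X=1, Y=4, U=3) weight 3/400
  (W=0, Z=0, X=2, Y=1, U=3) weight 3/400
  (W=0, Z=0, X=2, Y=2, U=3) weight 3/400
  (W=0, Z=0, X=2, Y=3, U=3) weight 3/400
  (W=0, Z=0, X=2, Y=4, U=3) weight 3/400
  (W=0, Z=1, X=1, Y=1, U=2) weight 3/400
  (W=0, Z=1, X=1, Y=1, U=4) weight 3/400
  … 54 more
Group by U:
  weight(U=2) = 179/1650
  weight(U=3) = 371/1650
  weight(U=4) = 179/1650
Total weight = 179/1650 + 371/1650 + 179/1650 = 243/550
P(U=2 | obs) = 179/1650 / 243/550 = 179/729
P(U=3 | obs) = 371/1650 / 243/550 = 371/729
P(U=4 | obs) = 179/1650 / 243/550 = 179/729

P(U=2) = 179/729, P(U=3) = 371/729, P(U=4) = 179/729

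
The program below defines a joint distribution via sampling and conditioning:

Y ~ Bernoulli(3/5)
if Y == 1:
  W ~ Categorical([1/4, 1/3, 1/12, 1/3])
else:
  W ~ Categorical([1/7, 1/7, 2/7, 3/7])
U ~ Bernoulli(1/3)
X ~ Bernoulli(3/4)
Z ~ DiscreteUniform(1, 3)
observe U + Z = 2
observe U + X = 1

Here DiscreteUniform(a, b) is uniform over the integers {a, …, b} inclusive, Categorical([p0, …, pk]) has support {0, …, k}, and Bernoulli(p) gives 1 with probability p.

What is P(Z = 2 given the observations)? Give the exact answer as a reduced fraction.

P(Z = 2 | obs) = 6/7

Enumerate traces; 16 have nonzero weight after conditioning:
  (Y=0, W=0, U=0, X=1, Z=2) weight 1/105
  (Y=0, W=0, U=1, X=0, Z=1) weight 1/630
  (Y=0, W=1, U=0, X=1, Z=2) weight 1/105
  (Y=0, W=1, U=1, X=0, Z=1) weight 1/630
  (Y=0, W=2, U=0, X=1, Z=2) weight 2/105
  (Y=0, W=2, U=1, X=0, Z=1) weight 1/315
  (Y=0, W=3, U=0, X=1, Z=2) weight 1/35
  (Y=0, W=3, U=1, X=0, Z=1) weight 1/210
  … 8 more
Group by Z:
  weight(Z=1) = 1/36
  weight(Z=2) = 1/6
Total weight = 1/36 + 1/6 = 7/36
P(Z=1 | obs) = 1/36 / 7/36 = 1/7
P(Z=2 | obs) = 1/6 / 7/36 = 6/7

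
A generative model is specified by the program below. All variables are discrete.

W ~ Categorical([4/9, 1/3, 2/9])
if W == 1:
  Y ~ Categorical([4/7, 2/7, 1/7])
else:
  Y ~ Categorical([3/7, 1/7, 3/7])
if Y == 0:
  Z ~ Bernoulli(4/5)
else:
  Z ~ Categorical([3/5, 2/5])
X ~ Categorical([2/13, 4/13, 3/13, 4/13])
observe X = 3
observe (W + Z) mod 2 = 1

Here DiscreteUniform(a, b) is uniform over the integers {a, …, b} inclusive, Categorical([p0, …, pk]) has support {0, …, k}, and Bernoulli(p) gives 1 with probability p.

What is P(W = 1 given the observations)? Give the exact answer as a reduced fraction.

Enumerate traces; 9 have nonzero weight after conditioning:
  (W=0, Y=0, Z=1, X=3) weight 64/1365
  (W=0, Y=1, Z=1, X=3) weight 32/4095
  (W=0, Y=2, Z=1, X=3) weight 32/1365
  (W=1, Y=0, Z=0, X=3) weight 16/1365
  (W=1, Y=1, Z=0, X=3) weight 8/455
  (W=1, Y=2, Z=0, X=3) weight 4/455
  (W=2, Y=0, Z=1, X=3) weight 32/1365
  (W=2, Y=1, Z=1, X=3) weight 16/4095
  … 1 more
Group by W:
  weight(W=0) = 64/819
  weight(W=1) = 4/105
  weight(W=2) = 32/819
Total weight = 64/819 + 4/105 + 32/819 = 212/1365
P(W=0 | obs) = 64/819 / 212/1365 = 80/159
P(W=1 | obs) = 4/105 / 212/1365 = 13/53
P(W=2 | obs) = 32/819 / 212/1365 = 40/159

P(W = 1 | obs) = 13/53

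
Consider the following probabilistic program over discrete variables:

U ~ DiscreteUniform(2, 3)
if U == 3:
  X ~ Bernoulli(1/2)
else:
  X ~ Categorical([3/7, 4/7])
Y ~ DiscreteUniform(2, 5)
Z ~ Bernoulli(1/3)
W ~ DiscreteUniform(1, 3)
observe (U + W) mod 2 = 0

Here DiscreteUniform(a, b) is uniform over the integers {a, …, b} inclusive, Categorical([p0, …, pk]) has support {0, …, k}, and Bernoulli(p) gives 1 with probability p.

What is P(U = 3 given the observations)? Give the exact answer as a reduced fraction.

P(U = 3 | obs) = 2/3

Enumerate traces; 48 have nonzero weight after conditioning:
  (U=2, X=0, Y=2, Z=0, W=2) weight 1/84
  (U=2, X=0, Y=2, Z=1, W=2) weight 1/168
  (U=2, X=0, Y=3, Z=0, W=2) weight 1/84
  (U=2, X=0, Y=3, Z=1, W=2) weight 1/168
  (U=2, X=0, Y=4, Z=0, W=2) weight 1/84
  (U=2, X=0, Y=4, Z=1, W=2) weight 1/168
  (U=2, X=0, Y=5, Z=0, W=2) weight 1/84
  (U=2, X=0, Y=5, Z=1, W=2) weight 1/168
  (U=3, X=0, Y=2, Z=0, W=1) weight 1/72
  … 39 more
Group by U:
  weight(U=2) = 1/6
  weight(U=3) = 1/3
Total weight = 1/6 + 1/3 = 1/2
P(U=2 | obs) = 1/6 / 1/2 = 1/3
P(U=3 | obs) = 1/3 / 1/2 = 2/3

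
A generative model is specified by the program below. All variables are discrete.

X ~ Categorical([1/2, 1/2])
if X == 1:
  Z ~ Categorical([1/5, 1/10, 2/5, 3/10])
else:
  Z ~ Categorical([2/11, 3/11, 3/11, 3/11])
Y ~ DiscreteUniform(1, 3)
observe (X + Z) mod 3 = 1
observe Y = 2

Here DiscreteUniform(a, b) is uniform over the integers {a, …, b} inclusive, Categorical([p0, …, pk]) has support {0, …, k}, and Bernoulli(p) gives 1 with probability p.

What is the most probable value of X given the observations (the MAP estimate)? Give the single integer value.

argmax_v P(X = v | obs) = 1

Enumerate traces; 3 have nonzero weight after conditioning:
  (X=0, Z=1, Y=2) weight 1/22
  (X=1, Z=0, Y=2) weight 1/30
  (X=1, Z=3, Y=2) weight 1/20
Group by X:
  weight(X=0) = 1/22
  weight(X=1) = 1/12
Total weight = 1/22 + 1/12 = 17/132
P(X=0 | obs) = 1/22 / 17/132 = 6/17
P(X=1 | obs) = 1/12 / 17/132 = 11/17
argmax = 1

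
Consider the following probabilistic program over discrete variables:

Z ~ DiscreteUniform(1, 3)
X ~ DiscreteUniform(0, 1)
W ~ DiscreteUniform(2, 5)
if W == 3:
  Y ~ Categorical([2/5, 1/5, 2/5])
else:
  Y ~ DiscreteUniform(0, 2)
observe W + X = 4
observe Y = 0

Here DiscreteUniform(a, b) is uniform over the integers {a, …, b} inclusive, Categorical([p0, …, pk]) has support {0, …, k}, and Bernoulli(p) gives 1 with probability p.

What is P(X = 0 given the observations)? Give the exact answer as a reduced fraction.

Enumerate traces; 6 have nonzero weight after conditioning:
  (Z=1, X=0, W=4, Y=0) weight 1/72
  (Z=1, X=1, W=3, Y=0) weight 1/60
  (Z=2, X=0, W=4, Y=0) weight 1/72
  (Z=2, X=1, W=3, Y=0) weight 1/60
  (Z=3, X=0, W=4, Y=0) weight 1/72
  (Z=3, X=1, W=3, Y=0) weight 1/60
Group by X:
  weight(X=0) = 1/24
  weight(X=1) = 1/20
Total weight = 1/24 + 1/20 = 11/120
P(X=0 | obs) = 1/24 / 11/120 = 5/11
P(X=1 | obs) = 1/20 / 11/120 = 6/11

P(X = 0 | obs) = 5/11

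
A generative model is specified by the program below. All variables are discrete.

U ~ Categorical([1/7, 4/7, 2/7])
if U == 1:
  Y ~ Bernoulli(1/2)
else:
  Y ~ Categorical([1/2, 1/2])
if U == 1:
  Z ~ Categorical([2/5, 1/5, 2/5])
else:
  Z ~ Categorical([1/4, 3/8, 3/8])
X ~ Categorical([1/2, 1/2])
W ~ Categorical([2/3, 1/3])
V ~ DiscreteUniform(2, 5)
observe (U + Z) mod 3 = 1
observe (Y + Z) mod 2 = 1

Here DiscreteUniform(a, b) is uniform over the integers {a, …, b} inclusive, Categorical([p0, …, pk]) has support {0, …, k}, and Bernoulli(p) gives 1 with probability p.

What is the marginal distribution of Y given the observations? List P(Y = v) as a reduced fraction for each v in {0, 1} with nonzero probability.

P(Y=0) = 15/109, P(Y=1) = 94/109

Enumerate traces; 48 have nonzero weight after conditioning:
  (U=0, Y=0, Z=1, X=0, W=0, V=2) weight 1/448
  (U=0, Y=0, Z=1, X=0, W=0, V=3) weight 1/448
  (U=0, Y=0, Z=1, X=0, W=0, V=4) weight 1/448
  (U=0, Y=0, Z=1, X=0, W=0, V=5) weight 1/448
  (U=0, Y=0, Z=1, X=0, W=1, V=2) weight 1/896
  (U=0, Y=0, Z=1, X=0, W=1, V=3) weight 1/896
  (U=0, Y=0, Z=1, X=0, W=1, V=4) weight 1/896
  (U=0, Y=0, Z=1, X=0, W=1, V=5) weight 1/896
  (U=1, Y=1, Z=0, X=0, W=0, V=2) weight 1/105
  … 39 more
Group by Y:
  weight(Y=0) = 3/112
  weight(Y=1) = 47/280
Total weight = 3/112 + 47/280 = 109/560
P(Y=0 | obs) = 3/112 / 109/560 = 15/109
P(Y=1 | obs) = 47/280 / 109/560 = 94/109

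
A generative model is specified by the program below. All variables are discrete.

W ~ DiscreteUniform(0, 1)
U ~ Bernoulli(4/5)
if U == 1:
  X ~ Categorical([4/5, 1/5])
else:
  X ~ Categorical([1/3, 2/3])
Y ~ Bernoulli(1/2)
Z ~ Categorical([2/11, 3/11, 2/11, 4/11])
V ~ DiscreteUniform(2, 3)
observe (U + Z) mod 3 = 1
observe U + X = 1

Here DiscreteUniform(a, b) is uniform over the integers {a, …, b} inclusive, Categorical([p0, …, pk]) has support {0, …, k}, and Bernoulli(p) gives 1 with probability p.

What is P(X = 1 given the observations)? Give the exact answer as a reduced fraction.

Enumerate traces; 24 have nonzero weight after conditioning:
  (W=0, U=0, X=1, Y=0, Z=1, V=2) weight 1/220
  (W=0, U=0, X=1, Y=0, Z=1, V=3) weight 1/220
  (W=0, U=0, X=1, Y=1, Z=1, V=2) weight 1/220
  (W=0, U=0, X=1, Y=1, Z=1, V=3) weight 1/220
  (W=0, U=1, X=0, Y=0, Z=0, V=2) weight 4/275
  (W=0, U=1, X=0, Y=0, Z=0, V=3) weight 4/275
  (W=0, U=1, X=0, Y=0, Z=3, V=2) weight 8/275
  (W=0, U=1, X=0, Y=0, Z=3, V=3) weight 8/275
  … 16 more
Group by X:
  weight(X=0) = 96/275
  weight(X=1) = 2/55
Total weight = 96/275 + 2/55 = 106/275
P(X=0 | obs) = 96/275 / 106/275 = 48/53
P(X=1 | obs) = 2/55 / 106/275 = 5/53

P(X = 1 | obs) = 5/53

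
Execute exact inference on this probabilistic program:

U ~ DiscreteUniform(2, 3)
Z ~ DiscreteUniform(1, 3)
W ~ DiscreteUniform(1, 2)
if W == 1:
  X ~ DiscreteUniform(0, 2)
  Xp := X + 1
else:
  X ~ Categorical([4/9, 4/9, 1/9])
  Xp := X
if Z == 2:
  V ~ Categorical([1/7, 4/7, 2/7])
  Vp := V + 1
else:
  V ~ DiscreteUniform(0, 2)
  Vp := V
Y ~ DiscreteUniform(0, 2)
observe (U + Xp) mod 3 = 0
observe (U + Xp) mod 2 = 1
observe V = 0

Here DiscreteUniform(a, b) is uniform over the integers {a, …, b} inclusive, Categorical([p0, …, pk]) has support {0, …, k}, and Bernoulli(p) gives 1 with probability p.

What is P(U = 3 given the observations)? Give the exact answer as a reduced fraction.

Enumerate traces; 27 have nonzero weight after conditioning:
  (U=2, Z=1, W=1, X=0, V=0, Y=0) weight 1/324
  (U=2, Z=1, W=1, X=0, V=0, Y=1) weight 1/324
  (U=2, Z=1, W=1, X=0, V=0, Y=2) weight 1/324
  (U=2, Z=1, W=2, X=1, V=0, Y=0) weight 1/243
  (U=2, Z=1, W=2, X=1, V=0, Y=1) weight 1/243
  (U=2, Z=1, W=2, X=1, V=0, Y=2) weight 1/243
  (U=2, Z=2, W=1, X=0, V=0, Y=0) weight 1/756
  (U=2, Z=2, W=1, X=0, V=0, Y=1) weight 1/756
  (U=3, Z=1, W=2, X=0, V=0, Y=0) weight 1/243
  … 18 more
Group by U:
  weight(U=2) = 17/324
  weight(U=3) = 17/567
Total weight = 17/324 + 17/567 = 187/2268
P(U=2 | obs) = 17/324 / 187/2268 = 7/11
P(U=3 | obs) = 17/567 / 187/2268 = 4/11

P(U = 3 | obs) = 4/11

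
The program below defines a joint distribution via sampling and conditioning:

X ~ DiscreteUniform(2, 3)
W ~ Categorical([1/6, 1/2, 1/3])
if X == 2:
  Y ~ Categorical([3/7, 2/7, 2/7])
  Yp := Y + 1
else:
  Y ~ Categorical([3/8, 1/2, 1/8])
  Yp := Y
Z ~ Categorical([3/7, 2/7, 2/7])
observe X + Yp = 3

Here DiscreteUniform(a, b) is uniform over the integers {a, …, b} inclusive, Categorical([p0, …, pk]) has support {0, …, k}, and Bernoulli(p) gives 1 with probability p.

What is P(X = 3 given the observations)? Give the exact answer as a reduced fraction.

P(X = 3 | obs) = 7/15

Enumerate traces; 18 have nonzero weight after conditioning:
  (X=2, W=0, Y=0, Z=0) weight 3/196
  (X=2, W=0, Y=0, Z=1) weight 1/98
  (X=2, W=0, Y=0, Z=2) weight 1/98
  (X=2, W=1, Y=0, Z=0) weight 9/196
  (X=2, W=1, Y=0, Z=1) weight 3/98
  (X=2, W=1, Y=0, Z=2) weight 3/98
  (X=2, W=2, Y=0, Z=0) weight 3/98
  (X=2, W=2, Y=0, Z=1) weight 1/49
  (X=3, W=0, Y=0, Z=0) weight 3/224
  … 9 more
Group by X:
  weight(X=2) = 3/14
  weight(X=3) = 3/16
Total weight = 3/14 + 3/16 = 45/112
P(X=2 | obs) = 3/14 / 45/112 = 8/15
P(X=3 | obs) = 3/16 / 45/112 = 7/15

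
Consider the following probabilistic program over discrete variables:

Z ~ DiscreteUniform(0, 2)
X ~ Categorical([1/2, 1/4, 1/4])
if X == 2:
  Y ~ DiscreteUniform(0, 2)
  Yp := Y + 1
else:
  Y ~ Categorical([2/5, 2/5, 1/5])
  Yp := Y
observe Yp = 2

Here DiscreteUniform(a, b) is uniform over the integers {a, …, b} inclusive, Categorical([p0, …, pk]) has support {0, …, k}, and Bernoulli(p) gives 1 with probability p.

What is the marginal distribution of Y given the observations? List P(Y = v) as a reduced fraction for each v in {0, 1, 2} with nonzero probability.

P(Y=1) = 5/14, P(Y=2) = 9/14

Enumerate traces; 9 have nonzero weight after conditioning:
  (Z=0, X=0, Y=2) weight 1/30
  (Z=0, X=1, Y=2) weight 1/60
  (Z=0, X=2, Y=1) weight 1/36
  (Z=1, X=0, Y=2) weight 1/30
  (Z=1, X=1, Y=2) weight 1/60
  (Z=1, X=2, Y=1) weight 1/36
  (Z=2, X=0, Y=2) weight 1/30
  (Z=2, X=1, Y=2) weight 1/60
  … 1 more
Group by Y:
  weight(Y=1) = 1/12
  weight(Y=2) = 3/20
Total weight = 1/12 + 3/20 = 7/30
P(Y=1 | obs) = 1/12 / 7/30 = 5/14
P(Y=2 | obs) = 3/20 / 7/30 = 9/14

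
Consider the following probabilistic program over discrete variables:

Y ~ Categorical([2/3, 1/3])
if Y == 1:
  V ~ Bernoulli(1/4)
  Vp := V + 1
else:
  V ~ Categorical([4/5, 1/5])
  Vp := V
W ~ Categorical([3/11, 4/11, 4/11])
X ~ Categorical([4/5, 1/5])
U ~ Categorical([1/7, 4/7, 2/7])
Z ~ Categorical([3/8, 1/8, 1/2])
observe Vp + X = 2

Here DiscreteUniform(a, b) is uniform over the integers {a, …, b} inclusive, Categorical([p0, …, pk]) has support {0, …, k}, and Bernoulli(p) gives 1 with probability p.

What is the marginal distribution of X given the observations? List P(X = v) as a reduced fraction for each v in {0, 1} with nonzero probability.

P(X=0) = 20/43, P(X=1) = 23/43

Enumerate traces; 81 have nonzero weight after conditioning:
  (Y=0, V=1, W=0, X=1, U=0, Z=0) weight 3/7700
  (Y=0, V=1, W=0, X=1, U=0, Z=1) weight 1/7700
  (Y=0, V=1, W=0, X=1, U=0, Z=2) weight 1/1925
  (Y=0, V=1, W=0, X=1, U=1, Z=0) weight 3/1925
  (Y=0, V=1, W=0, X=1, U=1, Z=1) weight 1/1925
  (Y=0, V=1, W=0, X=1, U=1, Z=2) weight 4/1925
  (Y=0, V=1, W=0, X=1, U=2, Z=0) weight 3/3850
  (Y=0, V=1, W=0, X=1, U=2, Z=1) weight 1/3850
  (Y=1, V=1, W=0, X=0, U=0, Z=0) weight 3/3080
  … 72 more
Group by X:
  weight(X=0) = 1/15
  weight(X=1) = 23/300
Total weight = 1/15 + 23/300 = 43/300
P(X=0 | obs) = 1/15 / 43/300 = 20/43
P(X=1 | obs) = 23/300 / 43/300 = 23/43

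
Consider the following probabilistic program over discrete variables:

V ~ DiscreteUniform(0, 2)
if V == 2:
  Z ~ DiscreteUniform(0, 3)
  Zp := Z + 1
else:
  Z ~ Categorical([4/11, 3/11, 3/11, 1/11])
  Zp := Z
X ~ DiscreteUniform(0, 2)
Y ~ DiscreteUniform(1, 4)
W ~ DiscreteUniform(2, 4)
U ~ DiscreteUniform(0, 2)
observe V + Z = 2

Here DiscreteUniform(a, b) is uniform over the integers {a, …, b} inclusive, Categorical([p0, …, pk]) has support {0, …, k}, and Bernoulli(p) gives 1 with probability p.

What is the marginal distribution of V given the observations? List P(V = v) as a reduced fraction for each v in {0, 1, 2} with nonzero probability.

P(V=0) = 12/35, P(V=1) = 12/35, P(V=2) = 11/35

Enumerate traces; 324 have nonzero weight after conditioning:
  (V=0, Z=2, X=0, Y=1, W=2, U=0) weight 1/1188
  (V=0, Z=2, X=0, Y=1, W=2, U=1) weight 1/1188
  (V=0, Z=2, X=0, Y=1, W=2, U=2) weight 1/1188
  (V=0, Z=2, X=0, Y=1, W=3, U=0) weight 1/1188
  (V=0, Z=2, X=0, Y=1, W=3, U=1) weight 1/1188
  (V=0, Z=2, X=0, Y=1, W=3, U=2) weight 1/1188
  (V=0, Z=2, X=0, Y=1, W=4, U=0) weight 1/1188
  (V=0, Z=2, X=0, Y=1, W=4, U=1) weight 1/1188
  (V=1, Z=1, X=0, Y=1, W=2, U=0) weight 1/1188
  (V=2, Z=0, X=0, Y=1, W=2, U=0) weight 1/1296
  … 314 more
Group by V:
  weight(V=0) = 1/11
  weight(V=1) = 1/11
  weight(V=2) = 1/12
Total weight = 1/11 + 1/11 + 1/12 = 35/132
P(V=0 | obs) = 1/11 / 35/132 = 12/35
P(V=1 | obs) = 1/11 / 35/132 = 12/35
P(V=2 | obs) = 1/12 / 35/132 = 11/35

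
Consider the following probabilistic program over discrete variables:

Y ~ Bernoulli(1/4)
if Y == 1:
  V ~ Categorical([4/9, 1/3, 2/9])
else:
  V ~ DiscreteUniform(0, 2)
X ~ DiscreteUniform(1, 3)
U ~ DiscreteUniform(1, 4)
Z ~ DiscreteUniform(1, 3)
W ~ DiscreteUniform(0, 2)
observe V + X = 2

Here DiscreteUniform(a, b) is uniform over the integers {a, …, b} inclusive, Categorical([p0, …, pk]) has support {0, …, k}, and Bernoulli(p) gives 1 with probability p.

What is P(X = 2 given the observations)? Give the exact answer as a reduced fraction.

Enumerate traces; 144 have nonzero weight after conditioning:
  (Y=0, V=0, X=2, U=1, Z=1, W=0) weight 1/432
  (Y=0, V=0, X=2, U=1, Z=1, W=1) weight 1/432
  (Y=0, V=0, X=2, U=1, Z=1, W=2) weight 1/432
  (Y=0, V=0, X=2, U=1, Z=2, W=0) weight 1/432
  (Y=0, V=0, X=2, U=1, Z=2, W=1) weight 1/432
  (Y=0, V=0, X=2, U=1, Z=2, W=2) weight 1/432
  (Y=0, V=0, X=2, U=1, Z=3, W=0) weight 1/432
  (Y=0, V=0, X=2, U=1, Z=3, W=1) weight 1/432
  (Y=0, V=1, X=1, U=1, Z=1, W=0) weight 1/432
  … 135 more
Group by X:
  weight(X=1) = 1/9
  weight(X=2) = 13/108
Total weight = 1/9 + 13/108 = 25/108
P(X=1 | obs) = 1/9 / 25/108 = 12/25
P(X=2 | obs) = 13/108 / 25/108 = 13/25

P(X = 2 | obs) = 13/25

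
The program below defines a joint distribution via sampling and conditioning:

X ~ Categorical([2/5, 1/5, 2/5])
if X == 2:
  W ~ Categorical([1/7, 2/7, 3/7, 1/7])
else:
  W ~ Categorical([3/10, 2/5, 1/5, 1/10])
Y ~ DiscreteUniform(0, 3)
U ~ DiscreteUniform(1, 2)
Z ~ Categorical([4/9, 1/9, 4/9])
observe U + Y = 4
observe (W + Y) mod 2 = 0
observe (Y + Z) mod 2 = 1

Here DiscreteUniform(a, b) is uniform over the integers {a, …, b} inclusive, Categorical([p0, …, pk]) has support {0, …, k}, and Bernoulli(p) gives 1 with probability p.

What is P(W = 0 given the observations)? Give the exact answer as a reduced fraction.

P(W = 0 | obs) = 83/1505

Enumerate traces; 18 have nonzero weight after conditioning:
  (X=0, W=0, Y=2, U=2, Z=1) weight 1/600
  (X=0, W=1, Y=3, U=1, Z=0) weight 2/225
  (X=0, W=1, Y=3, U=1, Z=2) weight 2/225
  (X=0, W=2, Y=2, U=2, Z=1) weight 1/900
  (X=0, W=3, Y=3, U=1, Z=0) weight 1/450
  (X=0, W=3, Y=3, U=1, Z=2) weight 1/450
  (X=1, W=0, Y=2, U=2, Z=1) weight 1/1200
  (X=1, W=1, Y=3, U=1, Z=0) weight 1/225
  … 10 more
Group by W:
  weight(W=0) = 83/25200
  weight(W=1) = 62/1575
  weight(W=2) = 17/4200
  weight(W=3) = 41/3150
Total weight = 83/25200 + 62/1575 + 17/4200 + 41/3150 = 43/720
P(W=0 | obs) = 83/25200 / 43/720 = 83/1505
P(W=1 | obs) = 62/1575 / 43/720 = 992/1505
P(W=2 | obs) = 17/4200 / 43/720 = 102/1505
P(W=3 | obs) = 41/3150 / 43/720 = 328/1505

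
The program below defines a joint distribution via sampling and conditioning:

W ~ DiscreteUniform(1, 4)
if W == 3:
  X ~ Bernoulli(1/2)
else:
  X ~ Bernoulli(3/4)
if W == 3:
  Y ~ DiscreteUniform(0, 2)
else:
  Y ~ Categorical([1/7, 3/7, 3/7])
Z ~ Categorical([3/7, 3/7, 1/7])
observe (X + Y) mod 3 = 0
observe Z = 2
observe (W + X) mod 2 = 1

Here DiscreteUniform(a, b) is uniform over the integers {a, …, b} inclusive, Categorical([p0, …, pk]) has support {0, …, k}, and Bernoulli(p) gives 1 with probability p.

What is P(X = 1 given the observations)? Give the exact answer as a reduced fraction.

Enumerate traces; 4 have nonzero weight after conditioning:
  (W=1, X=0, Y=0, Z=2) weight 1/784
  (W=2, X=1, Y=2, Z=2) weight 9/784
  (W=3, X=0, Y=0, Z=2) weight 1/168
  (W=4, X=1, Y=2, Z=2) weight 9/784
Group by X:
  weight(X=0) = 17/2352
  weight(X=1) = 9/392
Total weight = 17/2352 + 9/392 = 71/2352
P(X=0 | obs) = 17/2352 / 71/2352 = 17/71
P(X=1 | obs) = 9/392 / 71/2352 = 54/71

P(X = 1 | obs) = 54/71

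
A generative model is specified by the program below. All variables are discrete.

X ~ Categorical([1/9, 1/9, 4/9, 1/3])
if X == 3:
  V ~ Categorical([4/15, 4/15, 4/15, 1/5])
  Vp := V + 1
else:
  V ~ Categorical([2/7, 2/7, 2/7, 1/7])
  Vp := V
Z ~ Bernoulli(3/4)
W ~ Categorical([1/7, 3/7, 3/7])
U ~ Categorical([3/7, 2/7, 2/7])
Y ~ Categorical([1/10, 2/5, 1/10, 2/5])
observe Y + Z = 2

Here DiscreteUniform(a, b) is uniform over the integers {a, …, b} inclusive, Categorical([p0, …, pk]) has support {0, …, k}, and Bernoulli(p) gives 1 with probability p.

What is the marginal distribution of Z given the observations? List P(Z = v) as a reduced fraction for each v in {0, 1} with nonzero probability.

P(Z=0) = 1/13, P(Z=1) = 12/13

Enumerate traces; 288 have nonzero weight after conditioning:
  (X=0, V=0, Z=0, W=0, U=0, Y=2) weight 1/20580
  (X=0, V=0, Z=0, W=0, U=1, Y=2) weight 1/30870
  (X=0, V=0, Z=0, W=0, U=2, Y=2) weight 1/30870
  (X=0, V=0, Z=0, W=1, U=0, Y=2) weight 1/6860
  (X=0, V=0, Z=0, W=1, U=1, Y=2) weight 1/10290
  (X=0, V=0, Z=0, W=1, U=2, Y=2) weight 1/10290
  (X=0, V=0, Z=0, W=2, U=0, Y=2) weight 1/6860
  (X=0, V=0, Z=0, W=2, U=1, Y=2) weight 1/10290
  (X=0, V=0, Z=1, W=0, U=0, Y=1) weight 1/1715
  … 279 more
Group by Z:
  weight(Z=0) = 1/40
  weight(Z=1) = 3/10
Total weight = 1/40 + 3/10 = 13/40
P(Z=0 | obs) = 1/40 / 13/40 = 1/13
P(Z=1 | obs) = 3/10 / 13/40 = 12/13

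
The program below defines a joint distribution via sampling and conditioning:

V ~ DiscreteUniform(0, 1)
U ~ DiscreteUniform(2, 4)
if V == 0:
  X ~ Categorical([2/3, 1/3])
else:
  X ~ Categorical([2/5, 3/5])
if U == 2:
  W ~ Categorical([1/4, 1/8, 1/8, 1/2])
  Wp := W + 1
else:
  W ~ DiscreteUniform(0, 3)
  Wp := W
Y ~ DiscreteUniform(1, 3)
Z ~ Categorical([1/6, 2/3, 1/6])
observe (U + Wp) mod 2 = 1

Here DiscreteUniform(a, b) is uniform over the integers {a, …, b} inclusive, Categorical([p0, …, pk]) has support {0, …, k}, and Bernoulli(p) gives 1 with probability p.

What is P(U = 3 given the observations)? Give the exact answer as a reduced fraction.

Enumerate traces; 216 have nonzero weight after conditioning:
  (V=0, U=2, X=0, W=0, Y=1, Z=0) weight 1/648
  (V=0, U=2, X=0, W=0, Y=1, Z=1) weight 1/162
  (V=0, U=2, X=0, W=0, Y=1, Z=2) weight 1/648
  (V=0, U=2, X=0, W=0, Y=2, Z=0) weight 1/648
  (V=0, U=2, X=0, W=0, Y=2, Z=1) weight 1/162
  (V=0, U=2, X=0, W=0, Y=2, Z=2) weight 1/648
  (V=0, U=2, X=0, W=0, Y=3, Z=0) weight 1/648
  (V=0, U=2, X=0, W=0, Y=3, Z=1) weight 1/162
  (V=0, U=3, X=0, W=0, Y=1, Z=0) weight 1/648
  (V=0, U=4, X=0, W=1, Y=1, Z=0) weight 1/648
  … 206 more
Group by U:
  weight(U=2) = 1/8
  weight(U=3) = 1/6
  weight(U=4) = 1/6
Total weight = 1/8 + 1/6 + 1/6 = 11/24
P(U=2 | obs) = 1/8 / 11/24 = 3/11
P(U=3 | obs) = 1/6 / 11/24 = 4/11
P(U=4 | obs) = 1/6 / 11/24 = 4/11

P(U = 3 | obs) = 4/11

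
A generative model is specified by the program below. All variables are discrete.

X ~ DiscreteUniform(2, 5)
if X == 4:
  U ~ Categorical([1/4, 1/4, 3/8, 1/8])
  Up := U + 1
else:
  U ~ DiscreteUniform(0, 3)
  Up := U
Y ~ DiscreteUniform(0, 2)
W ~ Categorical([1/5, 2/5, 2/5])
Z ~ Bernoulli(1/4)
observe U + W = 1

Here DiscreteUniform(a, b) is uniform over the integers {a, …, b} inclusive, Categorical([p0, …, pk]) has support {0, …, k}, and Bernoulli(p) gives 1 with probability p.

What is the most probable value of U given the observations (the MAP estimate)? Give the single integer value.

argmax_v P(U = v | obs) = 0

Enumerate traces; 48 have nonzero weight after conditioning:
  (X=2, U=0, Y=0, W=1, Z=0) weight 1/160
  (X=2, U=0, Y=0, W=1, Z=1) weight 1/480
  (X=2, U=0, Y=1, W=1, Z=0) weight 1/160
  (X=2, U=0, Y=1, W=1, Z=1) weight 1/480
  (X=2, U=0, Y=2, W=1, Z=0) weight 1/160
  (X=2, U=0, Y=2, W=1, Z=1) weight 1/480
  (X=2, U=1, Y=0, W=0, Z=0) weight 1/320
  (X=2, U=1, Y=0, W=0, Z=1) weight 1/960
  … 40 more
Group by U:
  weight(U=0) = 1/10
  weight(U=1) = 1/20
Total weight = 1/10 + 1/20 = 3/20
P(U=0 | obs) = 1/10 / 3/20 = 2/3
P(U=1 | obs) = 1/20 / 3/20 = 1/3
argmax = 0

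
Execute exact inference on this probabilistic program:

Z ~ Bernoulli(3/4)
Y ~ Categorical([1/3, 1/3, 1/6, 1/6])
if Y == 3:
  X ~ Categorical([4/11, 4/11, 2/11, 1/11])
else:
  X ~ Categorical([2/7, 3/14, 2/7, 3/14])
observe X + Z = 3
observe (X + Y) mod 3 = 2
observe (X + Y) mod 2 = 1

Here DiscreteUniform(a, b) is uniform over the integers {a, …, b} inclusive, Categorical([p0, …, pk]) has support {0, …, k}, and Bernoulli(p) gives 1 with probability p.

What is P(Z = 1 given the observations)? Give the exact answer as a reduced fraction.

Enumerate traces; 2 have nonzero weight after conditioning:
  (Z=0, Y=2, X=3) weight 1/112
  (Z=1, Y=3, X=2) weight 1/44
Group by Z:
  weight(Z=0) = 1/112
  weight(Z=1) = 1/44
Total weight = 1/112 + 1/44 = 39/1232
P(Z=0 | obs) = 1/112 / 39/1232 = 11/39
P(Z=1 | obs) = 1/44 / 39/1232 = 28/39

P(Z = 1 | obs) = 28/39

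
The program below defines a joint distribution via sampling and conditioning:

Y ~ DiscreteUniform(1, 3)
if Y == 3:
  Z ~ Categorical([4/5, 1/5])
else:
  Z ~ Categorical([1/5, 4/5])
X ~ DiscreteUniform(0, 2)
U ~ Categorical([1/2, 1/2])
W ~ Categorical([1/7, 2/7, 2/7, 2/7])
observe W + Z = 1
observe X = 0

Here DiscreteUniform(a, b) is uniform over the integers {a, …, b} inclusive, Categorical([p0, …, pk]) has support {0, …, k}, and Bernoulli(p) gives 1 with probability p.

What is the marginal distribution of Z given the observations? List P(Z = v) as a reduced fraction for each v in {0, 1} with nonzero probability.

P(Z=0) = 4/7, P(Z=1) = 3/7

Enumerate traces; 12 have nonzero weight after conditioning:
  (Y=1, Z=0, X=0, U=0, W=1) weight 1/315
  (Y=1, Z=0, X=0, U=1, W=1) weight 1/315
  (Y=1, Z=1, X=0, U=0, W=0) weight 2/315
  (Y=1, Z=1, X=0, U=1, W=0) weight 2/315
  (Y=2, Z=0, X=0, U=0, W=1) weight 1/315
  (Y=2, Z=0, X=0, U=1, W=1) weight 1/315
  (Y=2, Z=1, X=0, U=0, W=0) weight 2/315
  (Y=2, Z=1, X=0, U=1, W=0) weight 2/315
  … 4 more
Group by Z:
  weight(Z=0) = 4/105
  weight(Z=1) = 1/35
Total weight = 4/105 + 1/35 = 1/15
P(Z=0 | obs) = 4/105 / 1/15 = 4/7
P(Z=1 | obs) = 1/35 / 1/15 = 3/7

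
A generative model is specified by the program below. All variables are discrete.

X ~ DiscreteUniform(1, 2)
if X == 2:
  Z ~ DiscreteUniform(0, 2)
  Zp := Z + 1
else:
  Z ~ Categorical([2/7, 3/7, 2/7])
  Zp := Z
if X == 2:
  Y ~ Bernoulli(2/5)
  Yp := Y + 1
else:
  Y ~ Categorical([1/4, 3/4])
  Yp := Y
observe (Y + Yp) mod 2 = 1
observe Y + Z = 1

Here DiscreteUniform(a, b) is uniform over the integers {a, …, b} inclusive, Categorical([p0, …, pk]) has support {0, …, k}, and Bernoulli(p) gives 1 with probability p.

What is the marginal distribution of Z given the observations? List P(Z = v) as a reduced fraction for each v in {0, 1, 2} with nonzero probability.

P(Z=0) = 2/5, P(Z=1) = 3/5

Enumerate traces; 2 have nonzero weight after conditioning:
  (X=2, Z=0, Y=1) weight 1/15
  (X=2, Z=1, Y=0) weight 1/10
Group by Z:
  weight(Z=0) = 1/15
  weight(Z=1) = 1/10
Total weight = 1/15 + 1/10 = 1/6
P(Z=0 | obs) = 1/15 / 1/6 = 2/5
P(Z=1 | obs) = 1/10 / 1/6 = 3/5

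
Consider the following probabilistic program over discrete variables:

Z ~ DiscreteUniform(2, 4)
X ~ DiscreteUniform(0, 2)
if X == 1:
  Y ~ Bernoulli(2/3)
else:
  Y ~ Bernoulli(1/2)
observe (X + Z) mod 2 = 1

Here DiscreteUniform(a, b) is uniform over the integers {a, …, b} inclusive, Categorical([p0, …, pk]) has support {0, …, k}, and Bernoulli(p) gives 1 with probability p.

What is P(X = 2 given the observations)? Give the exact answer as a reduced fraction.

P(X = 2 | obs) = 1/4

Enumerate traces; 8 have nonzero weight after conditioning:
  (Z=2, X=1, Y=0) weight 1/27
  (Z=2, X=1, Y=1) weight 2/27
  (Z=3, X=0, Y=0) weight 1/18
  (Z=3, X=0, Y=1) weight 1/18
  (Z=3, X=2, Y=0) weight 1/18
  (Z=3, X=2, Y=1) weight 1/18
  (Z=4, X=1, Y=0) weight 1/27
  (Z=4, X=1, Y=1) weight 2/27
Group by X:
  weight(X=0) = 1/9
  weight(X=1) = 2/9
  weight(X=2) = 1/9
Total weight = 1/9 + 2/9 + 1/9 = 4/9
P(X=0 | obs) = 1/9 / 4/9 = 1/4
P(X=1 | obs) = 2/9 / 4/9 = 1/2
P(X=2 | obs) = 1/9 / 4/9 = 1/4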